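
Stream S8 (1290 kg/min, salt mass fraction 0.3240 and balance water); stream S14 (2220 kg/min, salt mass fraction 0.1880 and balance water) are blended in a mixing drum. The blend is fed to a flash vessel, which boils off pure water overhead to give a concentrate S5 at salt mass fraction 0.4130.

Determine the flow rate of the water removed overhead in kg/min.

salt entering = 1290×0.324 + 2220×0.188 = 835.32 kg/min.
All salt reports to S5, so S5 = 835.32/0.413 = 2022.6 kg/min.
Total feed = 3510 kg/min; overhead = 3510 − 2022.6 = 1487.4 kg/min.

1487 kg/min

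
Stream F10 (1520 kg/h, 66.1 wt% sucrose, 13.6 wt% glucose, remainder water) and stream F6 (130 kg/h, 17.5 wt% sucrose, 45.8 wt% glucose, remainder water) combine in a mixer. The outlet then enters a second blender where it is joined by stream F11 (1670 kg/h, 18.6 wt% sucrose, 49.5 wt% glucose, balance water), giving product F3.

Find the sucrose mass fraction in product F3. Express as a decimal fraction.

0.4030

Overall, product flow = 3320 kg/h.
sucrose in = 1520×0.661 + 130×0.175 + 1670×0.186 = 1338.1 kg/h.
sucrose fraction in F3 = 0.4030.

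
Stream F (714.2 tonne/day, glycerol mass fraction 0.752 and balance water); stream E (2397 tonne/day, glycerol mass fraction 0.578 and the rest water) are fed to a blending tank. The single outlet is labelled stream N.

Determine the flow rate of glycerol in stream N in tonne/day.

glycerol out = glycerol in = 714.2×0.752 + 2397×0.578 = 1922.5 tonne/day.

1923 tonne/day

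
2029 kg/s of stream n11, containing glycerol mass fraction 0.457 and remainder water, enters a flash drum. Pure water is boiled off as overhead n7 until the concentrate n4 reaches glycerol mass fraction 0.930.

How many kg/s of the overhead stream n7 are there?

1032 kg/s

glycerol is conserved: 2029×0.457 = 927.25 kg/s all reports to the concentrate.
Concentrate = 927.25/(target fraction) = 997.05 kg/s.
Overhead = 2029 − 997.05 = 1032 kg/s.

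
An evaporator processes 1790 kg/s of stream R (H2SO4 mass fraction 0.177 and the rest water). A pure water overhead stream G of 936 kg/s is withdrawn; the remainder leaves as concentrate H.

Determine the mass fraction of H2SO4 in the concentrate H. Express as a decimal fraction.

0.371

H2SO4 is not removed: 1790×0.177 = 316.83 kg/s of H2SO4 enters H.
Concentrate = 1790 − 936 = 854 kg/s.
Mass fraction = 316.83/854 = 0.371.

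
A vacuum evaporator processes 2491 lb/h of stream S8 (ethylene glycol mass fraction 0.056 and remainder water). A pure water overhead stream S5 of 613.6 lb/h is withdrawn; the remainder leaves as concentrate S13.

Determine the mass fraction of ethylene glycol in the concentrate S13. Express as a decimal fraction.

ethylene glycol is not removed: 2491×0.056 = 139.5 lb/h of ethylene glycol enters S13.
Concentrate = 2491 − 613.6 = 1877.4 lb/h.
Mass fraction = 139.5/1877.4 = 0.074.

0.074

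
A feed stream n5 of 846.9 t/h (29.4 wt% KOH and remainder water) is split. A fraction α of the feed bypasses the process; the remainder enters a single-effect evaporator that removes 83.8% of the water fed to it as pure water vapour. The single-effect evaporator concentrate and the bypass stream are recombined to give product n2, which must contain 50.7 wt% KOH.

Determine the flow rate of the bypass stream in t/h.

245.5 t/h

All 846.9×0.294 = 248.99 t/h of KOH reaches n2, so n2 = 248.99/0.507 = 491.1 t/h and vapour = 355.8 t/h.
The evaporator receives (1−α)·846.9 of feed at 0.706 water and removes 0.838 of that water:
0.838×0.706×(1−α)×846.9 = 355.8
(1−α) = 355.8/501.05 = 0.7101;  α = 0.2899.
Bypass flow = 0.2899×846.9 = 245.51 t/h.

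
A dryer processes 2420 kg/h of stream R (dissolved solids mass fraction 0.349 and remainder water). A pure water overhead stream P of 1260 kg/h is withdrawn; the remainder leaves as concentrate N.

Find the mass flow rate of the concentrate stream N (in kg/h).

Concentrate = 2420 − 1260 = 1160 kg/h.

1160 kg/h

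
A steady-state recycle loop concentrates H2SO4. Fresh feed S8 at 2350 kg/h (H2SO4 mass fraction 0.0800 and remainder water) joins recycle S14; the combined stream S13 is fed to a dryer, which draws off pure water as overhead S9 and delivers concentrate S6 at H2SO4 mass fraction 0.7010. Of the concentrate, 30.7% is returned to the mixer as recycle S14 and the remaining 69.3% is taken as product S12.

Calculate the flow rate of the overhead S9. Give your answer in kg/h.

Overall H2SO4 balance (none leaves overhead): H2SO4 in fresh feed = H2SO4 in product, i.e. 2350×0.080 = (1−0.307)·S6·0.701.
S6 = 188/(0.701×0.693) = 387 kg/h.
Recycle S14 = 0.307×387 = 118.81 kg/h.
Combined feed S13 = 2350 + 118.81 = 2468.8 kg/h.
Overhead S9 = S13 − S6 = 2468.8 − 387 = 2081.8 kg/h.

2082 kg/h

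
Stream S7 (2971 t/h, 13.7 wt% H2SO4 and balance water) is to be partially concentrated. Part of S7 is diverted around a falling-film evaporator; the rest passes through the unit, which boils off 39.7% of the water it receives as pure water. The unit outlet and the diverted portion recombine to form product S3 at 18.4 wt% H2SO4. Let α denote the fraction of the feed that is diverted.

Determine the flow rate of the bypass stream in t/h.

All 2971×0.137 = 407.03 t/h of H2SO4 reaches S3, so S3 = 407.03/0.184 = 2212.1 t/h and vapour = 758.9 t/h.
The evaporator receives (1−α)·2971 of feed at 0.863 water and removes 0.397 of that water:
0.397×0.863×(1−α)×2971 = 758.9
(1−α) = 758.9/1017.9 = 0.7456;  α = 0.2544.
Bypass flow = 0.2544×2971 = 755.96 t/h.

756 t/h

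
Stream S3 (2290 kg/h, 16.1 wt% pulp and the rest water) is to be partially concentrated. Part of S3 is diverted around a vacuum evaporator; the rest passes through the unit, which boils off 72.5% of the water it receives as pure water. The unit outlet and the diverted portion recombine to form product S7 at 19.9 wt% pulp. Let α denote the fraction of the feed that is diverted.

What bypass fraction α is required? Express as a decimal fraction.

0.686

All 2290×0.161 = 368.69 kg/h of pulp reaches S7, so S7 = 368.69/0.199 = 1852.7 kg/h and vapour = 437.29 kg/h.
The evaporator receives (1−α)·2290 of feed at 0.839 water and removes 0.725 of that water:
0.725×0.839×(1−α)×2290 = 437.29
(1−α) = 437.29/1392.9 = 0.3139;  α = 0.6861.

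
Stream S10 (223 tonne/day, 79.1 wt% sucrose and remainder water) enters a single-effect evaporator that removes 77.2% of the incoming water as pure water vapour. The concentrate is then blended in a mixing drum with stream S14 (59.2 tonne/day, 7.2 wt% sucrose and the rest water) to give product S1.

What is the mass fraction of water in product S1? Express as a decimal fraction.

Vapour removed = 0.772×0.209×223 = 35.981 tonne/day; concentrate = 187.02 tonne/day.
water reaching the mixer = 10.626 (from concentrate) + 59.2×0.928 = 65.564 tonne/day.
Product flow = 187.02 + 59.2 = 246.22 tonne/day; water fraction = 0.266.

0.266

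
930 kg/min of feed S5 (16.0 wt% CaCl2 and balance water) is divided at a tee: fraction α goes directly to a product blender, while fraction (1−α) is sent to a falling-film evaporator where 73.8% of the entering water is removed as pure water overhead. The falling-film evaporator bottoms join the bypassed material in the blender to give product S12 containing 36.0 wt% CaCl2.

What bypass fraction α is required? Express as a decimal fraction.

0.104

All 930×0.160 = 148.8 kg/min of CaCl2 reaches S12, so S12 = 148.8/0.360 = 413.33 kg/min and vapour = 516.67 kg/min.
The evaporator receives (1−α)·930 of feed at 0.840 water and removes 0.738 of that water:
0.738×0.840×(1−α)×930 = 516.67
(1−α) = 516.67/576.53 = 0.8962;  α = 0.1038.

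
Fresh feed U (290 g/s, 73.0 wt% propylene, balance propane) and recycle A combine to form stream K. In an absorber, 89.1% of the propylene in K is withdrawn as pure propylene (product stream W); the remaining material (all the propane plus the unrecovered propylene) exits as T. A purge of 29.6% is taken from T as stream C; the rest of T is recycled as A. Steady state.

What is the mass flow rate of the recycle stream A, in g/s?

propane enters only via U and leaves only via the purge: 290×0.270 = 0.296×(propane in T), and the absorber passes all propane, so propane in K = propane in T = 264.53 g/s.
propylene in K: m_A = 290×0.730 + (1−0.296)·(1−0.891)·m_A, so m_A = 211.7/0.9233 = 229.3 g/s.
T = (1−0.891)×229.3 + 264.53 = 289.52 g/s.
Recycle A = (1−0.296)×289.52 = 203.82 g/s.

203.8 g/s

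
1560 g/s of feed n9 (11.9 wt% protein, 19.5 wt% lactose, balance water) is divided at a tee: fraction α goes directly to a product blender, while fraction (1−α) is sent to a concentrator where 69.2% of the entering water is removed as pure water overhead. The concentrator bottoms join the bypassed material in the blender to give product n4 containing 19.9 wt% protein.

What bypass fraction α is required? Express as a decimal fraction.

0.153

All 1560×0.119 = 185.64 g/s of protein reaches n4, so n4 = 185.64/0.199 = 932.86 g/s and vapour = 627.14 g/s.
The evaporator receives (1−α)·1560 of feed at 0.686 water and removes 0.692 of that water:
0.692×0.686×(1−α)×1560 = 627.14
(1−α) = 627.14/740.55 = 0.8469;  α = 0.1531.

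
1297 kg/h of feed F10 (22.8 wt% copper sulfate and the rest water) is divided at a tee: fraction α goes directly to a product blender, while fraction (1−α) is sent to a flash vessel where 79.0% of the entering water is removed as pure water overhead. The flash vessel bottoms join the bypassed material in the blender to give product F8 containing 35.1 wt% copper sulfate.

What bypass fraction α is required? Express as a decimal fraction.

0.425

All 1297×0.228 = 295.72 kg/h of copper sulfate reaches F8, so F8 = 295.72/0.351 = 842.5 kg/h and vapour = 454.5 kg/h.
The evaporator receives (1−α)·1297 of feed at 0.772 water and removes 0.790 of that water:
0.790×0.772×(1−α)×1297 = 454.5
(1−α) = 454.5/791.01 = 0.5746;  α = 0.4254.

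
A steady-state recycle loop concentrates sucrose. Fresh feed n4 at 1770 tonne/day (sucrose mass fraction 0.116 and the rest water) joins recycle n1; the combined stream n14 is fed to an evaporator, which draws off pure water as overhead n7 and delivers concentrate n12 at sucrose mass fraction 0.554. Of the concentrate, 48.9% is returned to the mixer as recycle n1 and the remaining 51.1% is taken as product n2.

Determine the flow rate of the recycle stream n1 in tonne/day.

Overall sucrose balance (none leaves overhead): sucrose in fresh feed = sucrose in product, i.e. 1770×0.116 = (1−0.489)·n12·0.554.
n12 = 205.32/(0.554×0.511) = 725.27 tonne/day.
Recycle n1 = 0.489×725.27 = 354.66 tonne/day.

354.7 tonne/day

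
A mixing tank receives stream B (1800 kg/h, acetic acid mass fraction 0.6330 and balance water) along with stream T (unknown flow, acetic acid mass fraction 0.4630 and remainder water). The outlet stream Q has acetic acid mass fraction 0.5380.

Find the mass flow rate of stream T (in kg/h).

2280 kg/h

Let T be the unknown flow. Total out = 1800 + T.
acetic acid balance: 1139.4 + 0.463·T = 0.538·(1800 + T)
(0.463 − 0.538)·T = 0.538×1800 − 1139.4 = -171
T = -171 / -0.075 = 2280 kg/h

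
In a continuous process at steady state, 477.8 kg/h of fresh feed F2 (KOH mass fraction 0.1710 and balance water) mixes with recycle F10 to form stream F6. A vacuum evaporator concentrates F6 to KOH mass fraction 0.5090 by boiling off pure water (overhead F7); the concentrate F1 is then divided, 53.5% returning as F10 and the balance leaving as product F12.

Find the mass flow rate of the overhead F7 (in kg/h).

317.3 kg/h

Overall KOH balance (none leaves overhead): KOH in fresh feed = KOH in product, i.e. 477.8×0.171 = (1−0.535)·F1·0.509.
F1 = 81.704/(0.509×0.465) = 345.2 kg/h.
Recycle F10 = 0.535×345.2 = 184.68 kg/h.
Combined feed F6 = 477.8 + 184.68 = 662.48 kg/h.
Overhead F7 = F6 − F1 = 662.48 − 345.2 = 317.28 kg/h.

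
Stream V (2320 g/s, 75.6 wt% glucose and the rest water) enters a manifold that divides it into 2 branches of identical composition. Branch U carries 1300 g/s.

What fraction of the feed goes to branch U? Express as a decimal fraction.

Fraction to U = 1300/2320 = 0.5603.

0.560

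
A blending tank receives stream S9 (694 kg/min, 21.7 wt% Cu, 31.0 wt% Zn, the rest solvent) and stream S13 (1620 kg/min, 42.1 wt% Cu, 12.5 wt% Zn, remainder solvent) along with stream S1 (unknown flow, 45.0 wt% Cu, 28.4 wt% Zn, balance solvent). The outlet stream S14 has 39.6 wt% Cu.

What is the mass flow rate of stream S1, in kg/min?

1550 kg/min

Let S1 be the unknown flow. Total out = 2314 + S1.
Cu balance: 832.62 + 0.450·S1 = 0.396·(2314 + S1)
(0.450 − 0.396)·S1 = 0.396×2314 − 832.62 = 83.726
S1 = 83.726 / 0.054 = 1550.5 kg/min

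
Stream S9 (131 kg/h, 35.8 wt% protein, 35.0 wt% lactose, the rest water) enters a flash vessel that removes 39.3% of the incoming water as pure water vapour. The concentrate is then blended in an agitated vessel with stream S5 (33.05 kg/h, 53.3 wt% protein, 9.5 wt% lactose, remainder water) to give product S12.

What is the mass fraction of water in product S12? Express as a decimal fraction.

0.238

Vapour removed = 0.393×0.292×131 = 15.033 kg/h; concentrate = 115.97 kg/h.
water reaching the mixer = 23.219 (from concentrate) + 33.05×0.372 = 35.514 kg/h.
Product flow = 115.97 + 33.05 = 149.02 kg/h; water fraction = 0.238.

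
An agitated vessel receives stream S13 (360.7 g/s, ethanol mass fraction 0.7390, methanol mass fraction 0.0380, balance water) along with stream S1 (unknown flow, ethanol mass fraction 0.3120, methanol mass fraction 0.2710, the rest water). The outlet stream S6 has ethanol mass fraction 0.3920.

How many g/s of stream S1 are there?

Let S1 be the unknown flow. Total out = 360.7 + S1.
ethanol balance: 266.56 + 0.312·S1 = 0.392·(360.7 + S1)
(0.312 − 0.392)·S1 = 0.392×360.7 − 266.56 = -125.16
S1 = -125.16 / -0.080 = 1564.5 g/s

1565 g/s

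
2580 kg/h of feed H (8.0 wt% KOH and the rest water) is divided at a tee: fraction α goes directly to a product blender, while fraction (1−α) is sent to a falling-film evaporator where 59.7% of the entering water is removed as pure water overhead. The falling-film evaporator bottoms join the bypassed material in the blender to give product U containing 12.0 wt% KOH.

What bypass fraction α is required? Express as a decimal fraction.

All 2580×0.080 = 206.4 kg/h of KOH reaches U, so U = 206.4/0.120 = 1720 kg/h and vapour = 860 kg/h.
The evaporator receives (1−α)·2580 of feed at 0.920 water and removes 0.597 of that water:
0.597×0.920×(1−α)×2580 = 860
(1−α) = 860/1417 = 0.6069;  α = 0.3931.

0.393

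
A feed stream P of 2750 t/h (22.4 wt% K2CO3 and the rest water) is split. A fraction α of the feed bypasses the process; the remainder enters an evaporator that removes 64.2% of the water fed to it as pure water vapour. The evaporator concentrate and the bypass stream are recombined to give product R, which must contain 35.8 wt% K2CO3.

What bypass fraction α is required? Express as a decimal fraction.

All 2750×0.224 = 616 t/h of K2CO3 reaches R, so R = 616/0.358 = 1720.7 t/h and vapour = 1029.3 t/h.
The evaporator receives (1−α)·2750 of feed at 0.776 water and removes 0.642 of that water:
0.642×0.776×(1−α)×2750 = 1029.3
(1−α) = 1029.3/1370 = 0.7513;  α = 0.2487.

0.249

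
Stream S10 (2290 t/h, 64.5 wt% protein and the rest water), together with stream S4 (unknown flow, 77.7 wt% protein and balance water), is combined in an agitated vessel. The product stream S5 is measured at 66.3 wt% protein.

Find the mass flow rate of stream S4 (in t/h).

361.6 t/h

Let S4 be the unknown flow. Total out = 2290 + S4.
protein balance: 1477 + 0.777·S4 = 0.663·(2290 + S4)
(0.777 − 0.663)·S4 = 0.663×2290 − 1477 = 41.22
S4 = 41.22 / 0.114 = 361.58 t/h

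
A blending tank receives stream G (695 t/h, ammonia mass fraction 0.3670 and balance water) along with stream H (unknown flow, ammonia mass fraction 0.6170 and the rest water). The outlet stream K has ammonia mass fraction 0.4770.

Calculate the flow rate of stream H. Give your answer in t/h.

Let H be the unknown flow. Total out = 695 + H.
ammonia balance: 255.06 + 0.617·H = 0.477·(695 + H)
(0.617 − 0.477)·H = 0.477×695 − 255.06 = 76.45
H = 76.45 / 0.140 = 546.07 t/h

546.1 t/h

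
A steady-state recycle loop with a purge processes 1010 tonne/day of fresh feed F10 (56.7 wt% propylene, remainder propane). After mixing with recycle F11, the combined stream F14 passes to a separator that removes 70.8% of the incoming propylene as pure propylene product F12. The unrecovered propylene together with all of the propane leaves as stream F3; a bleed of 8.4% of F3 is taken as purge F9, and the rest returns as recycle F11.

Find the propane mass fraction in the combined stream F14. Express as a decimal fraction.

propane enters only via F10 and leaves only via the purge: 1010×0.433 = 0.084×(propane in F3), and the separator passes all propane, so propane in F14 = propane in F3 = 5206.3 tonne/day.
propylene in F14: m_A = 1010×0.567 + (1−0.084)·(1−0.708)·m_A, so m_A = 572.67/0.7325 = 781.77 tonne/day.
F14 = 781.77 + 5206.3 = 5988.1 tonne/day.
propane fraction in F14 = 5206.3/5988.1 = 0.869.

0.869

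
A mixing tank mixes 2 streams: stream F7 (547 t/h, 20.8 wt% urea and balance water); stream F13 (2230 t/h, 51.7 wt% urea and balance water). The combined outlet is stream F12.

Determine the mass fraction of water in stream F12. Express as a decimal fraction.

Total flow out = 547 + 2230 = 2777 t/h.
water in = 547×0.792 + 2230×0.483 = 1510.3 t/h.
water mass fraction in F12 = 1510.3/2777 = 0.544.

0.544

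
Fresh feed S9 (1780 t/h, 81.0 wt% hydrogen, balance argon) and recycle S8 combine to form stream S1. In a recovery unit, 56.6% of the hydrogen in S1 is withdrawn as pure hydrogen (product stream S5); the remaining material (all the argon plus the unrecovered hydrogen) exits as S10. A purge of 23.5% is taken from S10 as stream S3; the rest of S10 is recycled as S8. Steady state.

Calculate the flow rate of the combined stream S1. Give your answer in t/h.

3598 t/h

argon enters only via S9 and leaves only via the purge: 1780×0.190 = 0.235×(argon in S10), and the recovery unit passes all argon, so argon in S1 = argon in S10 = 1439.1 t/h.
hydrogen in S1: m_A = 1780×0.810 + (1−0.235)·(1−0.566)·m_A, so m_A = 1441.8/0.6680 = 2158.4 t/h.
S1 = 2158.4 + 1439.1 = 3597.6 t/h.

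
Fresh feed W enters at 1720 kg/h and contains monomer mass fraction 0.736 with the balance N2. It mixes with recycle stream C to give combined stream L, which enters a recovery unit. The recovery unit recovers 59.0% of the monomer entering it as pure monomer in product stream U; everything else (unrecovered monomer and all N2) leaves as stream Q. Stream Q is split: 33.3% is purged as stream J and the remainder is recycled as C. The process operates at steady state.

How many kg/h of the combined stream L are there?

3106 kg/h

N2 enters only via W and leaves only via the purge: 1720×0.264 = 0.333×(N2 in Q), and the recovery unit passes all N2, so N2 in L = N2 in Q = 1363.6 kg/h.
monomer in L: m_A = 1720×0.736 + (1−0.333)·(1−0.590)·m_A, so m_A = 1265.9/0.7265 = 1742.4 kg/h.
L = 1742.4 + 1363.6 = 3106 kg/h.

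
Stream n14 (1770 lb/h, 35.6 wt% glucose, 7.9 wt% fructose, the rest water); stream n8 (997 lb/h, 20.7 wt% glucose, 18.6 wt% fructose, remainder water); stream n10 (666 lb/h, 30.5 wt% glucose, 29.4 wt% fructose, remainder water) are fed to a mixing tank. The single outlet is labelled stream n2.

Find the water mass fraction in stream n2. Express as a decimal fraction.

0.545

Total flow out = 1770 + 997 + 666 = 3433 lb/h.
water in = 1770×0.565 + 997×0.607 + 666×0.401 = 1872.3 lb/h.
water mass fraction in n2 = 1872.3/3433 = 0.545.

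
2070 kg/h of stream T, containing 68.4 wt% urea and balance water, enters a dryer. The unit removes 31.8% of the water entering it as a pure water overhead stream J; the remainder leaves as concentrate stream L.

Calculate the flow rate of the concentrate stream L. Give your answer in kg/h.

1862 kg/h

water entering = 2070×0.316 = 654.12 kg/h; overhead removed = 0.318×654.12 = 208.01 kg/h.
Concentrate = 2070 − 208.01 = 1862 kg/h.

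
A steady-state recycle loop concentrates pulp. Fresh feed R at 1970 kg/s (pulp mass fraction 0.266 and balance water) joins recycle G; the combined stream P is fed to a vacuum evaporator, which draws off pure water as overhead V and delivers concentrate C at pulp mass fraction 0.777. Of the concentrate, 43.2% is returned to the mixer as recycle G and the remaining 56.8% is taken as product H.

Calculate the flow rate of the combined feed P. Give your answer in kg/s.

Overall pulp balance (none leaves overhead): pulp in fresh feed = pulp in product, i.e. 1970×0.266 = (1−0.432)·C·0.777.
C = 524.02/(0.777×0.568) = 1187.3 kg/s.
Recycle G = 0.432×1187.3 = 512.93 kg/s.
Combined feed P = 1970 + 512.93 = 2482.9 kg/s.

2483 kg/s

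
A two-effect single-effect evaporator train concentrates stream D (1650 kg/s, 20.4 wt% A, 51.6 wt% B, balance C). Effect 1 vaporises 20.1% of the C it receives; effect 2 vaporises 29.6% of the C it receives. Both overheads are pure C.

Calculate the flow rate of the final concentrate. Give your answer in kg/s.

C in feed = 1650×0.280 = 462 kg/s.
After stage 1: C left = (1−0.201)×462 = 369.14; stream total = 1557.1 kg/s.
After stage 2: C left = (1−0.296)×369.14 = 259.87; final concentrate = 1447.9 kg/s.

1448 kg/s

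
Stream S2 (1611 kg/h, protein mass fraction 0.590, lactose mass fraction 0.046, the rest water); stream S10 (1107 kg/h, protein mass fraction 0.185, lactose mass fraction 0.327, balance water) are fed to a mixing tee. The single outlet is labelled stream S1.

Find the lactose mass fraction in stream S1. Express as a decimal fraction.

Total flow out = 1611 + 1107 = 2718 kg/h.
lactose in = 1611×0.046 + 1107×0.327 = 436.1 kg/h.
lactose mass fraction in S1 = 436.1/2718 = 0.160.

0.160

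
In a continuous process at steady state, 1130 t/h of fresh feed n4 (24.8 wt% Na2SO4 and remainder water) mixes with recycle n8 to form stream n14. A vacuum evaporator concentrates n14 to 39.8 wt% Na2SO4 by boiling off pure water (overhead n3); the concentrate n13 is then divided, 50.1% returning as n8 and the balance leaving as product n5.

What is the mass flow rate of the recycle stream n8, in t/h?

Overall Na2SO4 balance (none leaves overhead): Na2SO4 in fresh feed = Na2SO4 in product, i.e. 1130×0.248 = (1−0.501)·n13·0.398.
n13 = 280.24/(0.398×0.499) = 1411.1 t/h.
Recycle n8 = 0.501×1411.1 = 706.94 t/h.

706.9 t/h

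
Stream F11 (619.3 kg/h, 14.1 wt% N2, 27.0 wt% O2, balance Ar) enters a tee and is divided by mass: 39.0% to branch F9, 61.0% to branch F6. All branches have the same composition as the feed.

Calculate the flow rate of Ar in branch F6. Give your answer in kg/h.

222.5 kg/h

Branch F6 total = 0.610×619.3 = 377.77 kg/h.
Ar in F6 = 0.589×377.77 = 222.51 kg/h.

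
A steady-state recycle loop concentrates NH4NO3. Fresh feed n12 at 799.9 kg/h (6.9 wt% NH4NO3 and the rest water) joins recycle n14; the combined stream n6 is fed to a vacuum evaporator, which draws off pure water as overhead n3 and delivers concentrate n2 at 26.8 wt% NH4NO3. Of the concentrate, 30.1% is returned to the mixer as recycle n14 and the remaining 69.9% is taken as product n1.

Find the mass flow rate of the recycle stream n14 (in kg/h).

Overall NH4NO3 balance (none leaves overhead): NH4NO3 in fresh feed = NH4NO3 in product, i.e. 799.9×0.069 = (1−0.301)·n2·0.268.
n2 = 55.193/(0.268×0.699) = 294.63 kg/h.
Recycle n14 = 0.301×294.63 = 88.683 kg/h.

88.68 kg/h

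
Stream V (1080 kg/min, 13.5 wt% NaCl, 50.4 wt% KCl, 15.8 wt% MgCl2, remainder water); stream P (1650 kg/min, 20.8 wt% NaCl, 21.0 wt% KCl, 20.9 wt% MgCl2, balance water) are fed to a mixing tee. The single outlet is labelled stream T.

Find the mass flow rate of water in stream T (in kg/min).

834.7 kg/min

water out = water in = 1080×0.203 + 1650×0.373 = 834.69 kg/min.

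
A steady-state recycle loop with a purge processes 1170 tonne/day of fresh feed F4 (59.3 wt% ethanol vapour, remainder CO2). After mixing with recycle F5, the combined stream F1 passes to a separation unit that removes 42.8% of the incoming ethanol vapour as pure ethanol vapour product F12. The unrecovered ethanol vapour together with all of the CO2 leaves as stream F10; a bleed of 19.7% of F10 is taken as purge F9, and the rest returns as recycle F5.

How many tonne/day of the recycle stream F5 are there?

2530 tonne/day

CO2 enters only via F4 and leaves only via the purge: 1170×0.407 = 0.197×(CO2 in F10), and the separation unit passes all CO2, so CO2 in F1 = CO2 in F10 = 2417.2 tonne/day.
ethanol vapour in F1: m_A = 1170×0.593 + (1−0.197)·(1−0.428)·m_A, so m_A = 693.81/0.5407 = 1283.2 tonne/day.
F10 = (1−0.428)×1283.2 + 2417.2 = 3151.2 tonne/day.
Recycle F5 = (1−0.197)×3151.2 = 2530.4 tonne/day.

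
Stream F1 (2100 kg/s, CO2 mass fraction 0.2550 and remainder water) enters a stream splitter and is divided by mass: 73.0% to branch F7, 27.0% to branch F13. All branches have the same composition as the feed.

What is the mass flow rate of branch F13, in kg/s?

567 kg/s

Branch F13 flow = 0.270×2100 = 567 kg/s.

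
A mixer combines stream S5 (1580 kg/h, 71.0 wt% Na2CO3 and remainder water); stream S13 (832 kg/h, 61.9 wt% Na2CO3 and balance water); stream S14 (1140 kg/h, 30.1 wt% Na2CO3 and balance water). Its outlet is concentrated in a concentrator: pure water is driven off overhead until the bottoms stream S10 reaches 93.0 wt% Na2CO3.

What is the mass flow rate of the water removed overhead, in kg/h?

1423 kg/h

Na2CO3 entering = 1580×0.710 + 832×0.619 + 1140×0.301 = 1979.9 kg/h.
All Na2CO3 reports to S10, so S10 = 1979.9/0.930 = 2129 kg/h.
Total feed = 3552 kg/h; overhead = 3552 − 2129 = 1423 kg/h.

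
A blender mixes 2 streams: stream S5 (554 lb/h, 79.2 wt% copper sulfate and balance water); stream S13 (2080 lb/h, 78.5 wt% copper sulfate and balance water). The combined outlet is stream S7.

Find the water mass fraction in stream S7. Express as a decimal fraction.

Total flow out = 554 + 2080 = 2634 lb/h.
water in = 554×0.208 + 2080×0.215 = 562.43 lb/h.
water mass fraction in S7 = 562.43/2634 = 0.214.

0.214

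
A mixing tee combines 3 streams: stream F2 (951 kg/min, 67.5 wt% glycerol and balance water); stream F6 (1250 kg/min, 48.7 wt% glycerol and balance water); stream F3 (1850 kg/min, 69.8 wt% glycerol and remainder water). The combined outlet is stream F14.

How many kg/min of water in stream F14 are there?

water out = water in = 951×0.325 + 1250×0.513 + 1850×0.302 = 1509 kg/min.

1509 kg/min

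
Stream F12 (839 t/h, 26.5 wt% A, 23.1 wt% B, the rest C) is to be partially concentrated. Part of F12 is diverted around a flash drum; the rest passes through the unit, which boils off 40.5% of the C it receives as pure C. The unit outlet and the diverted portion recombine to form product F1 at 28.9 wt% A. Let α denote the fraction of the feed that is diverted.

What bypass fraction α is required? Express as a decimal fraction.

0.593

All 839×0.265 = 222.34 t/h of A reaches F1, so F1 = 222.34/0.289 = 769.33 t/h and vapour = 69.675 t/h.
The evaporator receives (1−α)·839 of feed at 0.504 C and removes 0.405 of that C:
0.405×0.504×(1−α)×839 = 69.675
(1−α) = 69.675/171.26 = 0.4068;  α = 0.5932.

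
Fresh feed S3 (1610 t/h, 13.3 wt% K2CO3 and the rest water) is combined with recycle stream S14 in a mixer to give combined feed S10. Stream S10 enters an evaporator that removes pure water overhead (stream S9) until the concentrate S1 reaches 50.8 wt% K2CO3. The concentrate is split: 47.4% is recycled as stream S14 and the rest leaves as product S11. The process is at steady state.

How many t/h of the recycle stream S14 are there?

Overall K2CO3 balance (none leaves overhead): K2CO3 in fresh feed = K2CO3 in product, i.e. 1610×0.133 = (1−0.474)·S1·0.508.
S1 = 214.13/(0.508×0.526) = 801.36 t/h.
Recycle S14 = 0.474×801.36 = 379.84 t/h.

379.8 t/h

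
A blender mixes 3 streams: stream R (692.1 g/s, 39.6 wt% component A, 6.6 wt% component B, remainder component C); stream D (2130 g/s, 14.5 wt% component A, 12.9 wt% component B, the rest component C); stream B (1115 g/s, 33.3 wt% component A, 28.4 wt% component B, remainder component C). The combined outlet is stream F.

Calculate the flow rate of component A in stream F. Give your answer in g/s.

954.2 g/s

component A out = component A in = 692.1×0.396 + 2130×0.145 + 1115×0.333 = 954.22 g/s.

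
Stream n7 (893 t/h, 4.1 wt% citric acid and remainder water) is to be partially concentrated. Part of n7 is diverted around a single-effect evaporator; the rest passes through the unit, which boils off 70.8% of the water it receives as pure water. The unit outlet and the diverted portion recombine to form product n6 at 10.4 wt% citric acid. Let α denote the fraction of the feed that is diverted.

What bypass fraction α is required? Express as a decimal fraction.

0.108

All 893×0.041 = 36.613 t/h of citric acid reaches n6, so n6 = 36.613/0.104 = 352.05 t/h and vapour = 540.95 t/h.
The evaporator receives (1−α)·893 of feed at 0.959 water and removes 0.708 of that water:
0.708×0.959×(1−α)×893 = 540.95
(1−α) = 540.95/606.32 = 0.8922;  α = 0.1078.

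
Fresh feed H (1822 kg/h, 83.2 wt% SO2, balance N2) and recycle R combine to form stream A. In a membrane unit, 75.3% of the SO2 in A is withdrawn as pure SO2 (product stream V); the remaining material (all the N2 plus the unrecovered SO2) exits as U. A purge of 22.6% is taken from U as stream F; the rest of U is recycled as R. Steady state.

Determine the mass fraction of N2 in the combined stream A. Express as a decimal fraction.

N2 enters only via H and leaves only via the purge: 1822×0.168 = 0.226×(N2 in U), and the membrane unit passes all N2, so N2 in A = N2 in U = 1354.4 kg/h.
SO2 in A: m_A = 1822×0.832 + (1−0.226)·(1−0.753)·m_A, so m_A = 1515.9/0.8088 = 1874.2 kg/h.
A = 1874.2 + 1354.4 = 3228.6 kg/h.
N2 fraction in A = 1354.4/3228.6 = 0.420.

0.420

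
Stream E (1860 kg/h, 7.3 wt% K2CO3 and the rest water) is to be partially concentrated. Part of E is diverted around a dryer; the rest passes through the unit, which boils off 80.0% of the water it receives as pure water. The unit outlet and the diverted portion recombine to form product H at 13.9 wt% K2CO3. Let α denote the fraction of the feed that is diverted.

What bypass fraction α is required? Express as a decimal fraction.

All 1860×0.073 = 135.78 kg/h of K2CO3 reaches H, so H = 135.78/0.139 = 976.83 kg/h and vapour = 883.17 kg/h.
The evaporator receives (1−α)·1860 of feed at 0.927 water and removes 0.800 of that water:
0.800×0.927×(1−α)×1860 = 883.17
(1−α) = 883.17/1379.4 = 0.6403;  α = 0.3597.

0.360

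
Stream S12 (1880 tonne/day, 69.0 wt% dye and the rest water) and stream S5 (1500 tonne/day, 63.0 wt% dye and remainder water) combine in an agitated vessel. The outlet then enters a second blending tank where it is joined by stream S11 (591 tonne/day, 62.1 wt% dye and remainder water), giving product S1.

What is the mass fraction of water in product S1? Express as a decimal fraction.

0.343

Overall, product flow = 3971 tonne/day.
water in = 1880×0.310 + 1500×0.370 + 591×0.379 = 1361.8 tonne/day.
water fraction in S1 = 0.343.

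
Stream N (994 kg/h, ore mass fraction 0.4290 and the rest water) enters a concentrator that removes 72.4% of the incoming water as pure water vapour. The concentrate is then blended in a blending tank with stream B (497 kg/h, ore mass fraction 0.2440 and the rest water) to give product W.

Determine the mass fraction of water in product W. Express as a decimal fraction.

0.4929

Vapour removed = 0.724×0.571×994 = 410.92 kg/h; concentrate = 583.08 kg/h.
water reaching the mixer = 156.65 (from concentrate) + 497×0.756 = 532.38 kg/h.
Product flow = 583.08 + 497 = 1080.1 kg/h; water fraction = 0.4929.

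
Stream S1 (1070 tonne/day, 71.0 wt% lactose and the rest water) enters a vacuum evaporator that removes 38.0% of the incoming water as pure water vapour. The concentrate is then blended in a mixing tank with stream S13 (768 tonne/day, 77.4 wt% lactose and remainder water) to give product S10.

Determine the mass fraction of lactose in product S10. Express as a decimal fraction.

0.787

Vapour removed = 0.380×0.290×1070 = 117.91 tonne/day; concentrate = 952.09 tonne/day.
lactose reaching the mixer = 759.7 (from concentrate) + 768×0.774 = 1354.1 tonne/day.
Product flow = 952.09 + 768 = 1720.1 tonne/day; lactose fraction = 0.787.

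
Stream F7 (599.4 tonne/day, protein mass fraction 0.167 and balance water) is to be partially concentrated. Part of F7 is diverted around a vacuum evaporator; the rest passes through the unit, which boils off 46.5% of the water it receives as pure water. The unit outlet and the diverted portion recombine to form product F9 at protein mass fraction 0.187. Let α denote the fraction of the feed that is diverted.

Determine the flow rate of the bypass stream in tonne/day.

433.9 tonne/day

All 599.4×0.167 = 100.1 tonne/day of protein reaches F9, so F9 = 100.1/0.187 = 535.29 tonne/day and vapour = 64.107 tonne/day.
The evaporator receives (1−α)·599.4 of feed at 0.833 water and removes 0.465 of that water:
0.465×0.833×(1−α)×599.4 = 64.107
(1−α) = 64.107/232.17 = 0.2761;  α = 0.7239.
Bypass flow = 0.7239×599.4 = 433.9 tonne/day.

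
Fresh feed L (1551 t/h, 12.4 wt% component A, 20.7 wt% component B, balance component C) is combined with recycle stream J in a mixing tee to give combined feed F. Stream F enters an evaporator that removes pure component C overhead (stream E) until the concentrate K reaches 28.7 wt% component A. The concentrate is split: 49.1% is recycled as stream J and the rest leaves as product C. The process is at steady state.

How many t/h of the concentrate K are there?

1317 t/h

Overall component A balance (none leaves overhead): component A in fresh feed = component A in product, i.e. 1551×0.124 = (1−0.491)·K·0.287.
K = 192.32/(0.287×0.509) = 1316.5 t/h.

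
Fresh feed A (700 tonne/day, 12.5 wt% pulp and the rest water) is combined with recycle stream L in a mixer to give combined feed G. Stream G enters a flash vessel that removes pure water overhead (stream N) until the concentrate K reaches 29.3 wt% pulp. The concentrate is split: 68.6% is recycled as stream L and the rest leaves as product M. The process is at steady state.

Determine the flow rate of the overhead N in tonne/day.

401.4 tonne/day

Overall pulp balance (none leaves overhead): pulp in fresh feed = pulp in product, i.e. 700×0.125 = (1−0.686)·K·0.293.
K = 87.5/(0.293×0.314) = 951.07 tonne/day.
Recycle L = 0.686×951.07 = 652.43 tonne/day.
Combined feed G = 700 + 652.43 = 1352.4 tonne/day.
Overhead N = G − K = 1352.4 − 951.07 = 401.37 tonne/day.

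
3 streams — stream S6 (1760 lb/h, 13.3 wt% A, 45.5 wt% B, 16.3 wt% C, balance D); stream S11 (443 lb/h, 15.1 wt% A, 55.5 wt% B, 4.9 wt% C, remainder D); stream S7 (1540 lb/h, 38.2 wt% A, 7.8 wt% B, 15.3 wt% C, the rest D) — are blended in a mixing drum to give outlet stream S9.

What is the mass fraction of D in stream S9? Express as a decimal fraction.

Total flow out = 1760 + 443 + 1540 = 3743 lb/h.
D in = 1760×0.249 + 443×0.245 + 1540×0.387 = 1142.8 lb/h.
D mass fraction in S9 = 1142.8/3743 = 0.305.

0.305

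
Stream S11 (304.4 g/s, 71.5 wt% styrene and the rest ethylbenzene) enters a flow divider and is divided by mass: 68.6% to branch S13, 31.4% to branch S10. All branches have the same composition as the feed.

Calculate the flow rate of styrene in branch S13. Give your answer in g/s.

Branch S13 total = 0.686×304.4 = 208.82 g/s.
styrene in S13 = 0.715×208.82 = 149.31 g/s.

149.3 g/s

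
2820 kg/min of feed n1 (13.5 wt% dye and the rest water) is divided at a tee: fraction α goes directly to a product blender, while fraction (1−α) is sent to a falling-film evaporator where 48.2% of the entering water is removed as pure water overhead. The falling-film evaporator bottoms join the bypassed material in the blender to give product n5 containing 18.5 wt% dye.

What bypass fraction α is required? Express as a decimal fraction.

0.352

All 2820×0.135 = 380.7 kg/min of dye reaches n5, so n5 = 380.7/0.185 = 2057.8 kg/min and vapour = 762.16 kg/min.
The evaporator receives (1−α)·2820 of feed at 0.865 water and removes 0.482 of that water:
0.482×0.865×(1−α)×2820 = 762.16
(1−α) = 762.16/1175.7 = 0.6482;  α = 0.3518.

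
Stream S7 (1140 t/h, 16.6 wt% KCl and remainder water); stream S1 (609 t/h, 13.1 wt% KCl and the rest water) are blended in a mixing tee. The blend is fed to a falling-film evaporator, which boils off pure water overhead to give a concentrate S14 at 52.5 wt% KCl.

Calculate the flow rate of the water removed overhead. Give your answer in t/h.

1237 t/h

KCl entering = 1140×0.166 + 609×0.131 = 269.02 t/h.
All KCl reports to S14, so S14 = 269.02/0.525 = 512.42 t/h.
Total feed = 1749 t/h; overhead = 1749 − 512.42 = 1236.6 t/h.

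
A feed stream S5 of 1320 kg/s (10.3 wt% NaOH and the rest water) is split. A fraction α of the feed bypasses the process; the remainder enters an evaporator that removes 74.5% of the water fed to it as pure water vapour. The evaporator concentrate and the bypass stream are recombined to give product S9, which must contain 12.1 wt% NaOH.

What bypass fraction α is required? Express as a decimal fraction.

0.777

All 1320×0.103 = 135.96 kg/s of NaOH reaches S9, so S9 = 135.96/0.121 = 1123.6 kg/s and vapour = 196.36 kg/s.
The evaporator receives (1−α)·1320 of feed at 0.897 water and removes 0.745 of that water:
0.745×0.897×(1−α)×1320 = 196.36
(1−α) = 196.36/882.11 = 0.2226;  α = 0.7774.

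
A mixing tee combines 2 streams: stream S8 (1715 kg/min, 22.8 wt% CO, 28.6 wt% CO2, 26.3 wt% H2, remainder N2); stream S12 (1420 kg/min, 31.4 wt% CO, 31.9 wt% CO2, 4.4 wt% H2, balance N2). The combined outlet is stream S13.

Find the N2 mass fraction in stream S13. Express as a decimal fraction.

0.268

Total flow out = 1715 + 1420 = 3135 kg/min.
N2 in = 1715×0.223 + 1420×0.323 = 841.11 kg/min.
N2 mass fraction in S13 = 841.11/3135 = 0.268.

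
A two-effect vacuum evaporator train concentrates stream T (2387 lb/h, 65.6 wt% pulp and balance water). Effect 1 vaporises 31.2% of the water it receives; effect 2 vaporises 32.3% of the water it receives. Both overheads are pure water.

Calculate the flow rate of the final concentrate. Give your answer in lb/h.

1948 lb/h

water in feed = 2387×0.344 = 821.13 lb/h.
After stage 1: water left = (1−0.312)×821.13 = 564.94; stream total = 2130.8 lb/h.
After stage 2: water left = (1−0.323)×564.94 = 382.46; final concentrate = 1948.3 lb/h.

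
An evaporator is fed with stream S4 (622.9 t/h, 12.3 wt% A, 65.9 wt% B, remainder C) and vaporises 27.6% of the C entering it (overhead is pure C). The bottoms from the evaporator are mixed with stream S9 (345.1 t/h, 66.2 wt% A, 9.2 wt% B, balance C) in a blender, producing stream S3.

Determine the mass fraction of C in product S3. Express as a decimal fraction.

Vapour removed = 0.276×0.218×622.9 = 37.479 t/h; concentrate = 585.42 t/h.
C reaching the mixer = 98.314 (from concentrate) + 345.1×0.246 = 183.21 t/h.
Product flow = 585.42 + 345.1 = 930.52 t/h; C fraction = 0.1969.

0.1969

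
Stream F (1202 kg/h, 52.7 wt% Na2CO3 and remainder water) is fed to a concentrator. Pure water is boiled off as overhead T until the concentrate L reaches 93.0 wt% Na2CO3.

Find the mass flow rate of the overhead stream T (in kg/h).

Na2CO3 is conserved: 1202×0.527 = 633.45 kg/h all reports to the concentrate.
Concentrate = 633.45/(target fraction) = 681.13 kg/h.
Overhead = 1202 − 681.13 = 520.87 kg/h.

520.9 kg/h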